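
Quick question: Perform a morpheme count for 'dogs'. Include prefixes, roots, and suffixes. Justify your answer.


Decomposition: dog (root) + -s (plural) = 2 morpheme(s)

2 morphemes


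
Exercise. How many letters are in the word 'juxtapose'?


Spell out 'juxtapose' and number each letter: j(1), u(2), x(3), t(4), a(5), p(6), o(7), s(8), e(9). Total: 9 letters.

9


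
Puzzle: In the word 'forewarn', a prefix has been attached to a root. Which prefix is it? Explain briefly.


The word 'forewarn' = 'fore' (prefix) + 'warn' (root). The prefix is 'fore'.

fore


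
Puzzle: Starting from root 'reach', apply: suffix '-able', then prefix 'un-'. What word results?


Step 1: Add suffix '-able' to 'reach' = 'reachable'
Step 2: Add prefix 'un-' to 'reachable' = 'unreachable'

unreachable


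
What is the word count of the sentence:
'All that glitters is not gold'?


Split into words: All | that | glitters | is | not | gold = 6 words.

6


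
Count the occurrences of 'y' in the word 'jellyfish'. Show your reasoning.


Letter 'y' in 'jellyfish': found at position(s) 5 = 1 occurrence(s).

1


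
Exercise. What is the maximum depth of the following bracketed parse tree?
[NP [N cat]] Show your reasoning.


Count bracket nesting levels:
'[' at pos 0: depth = 1
'[' at pos 4: depth = 2
Maximum depth reached: 2

2


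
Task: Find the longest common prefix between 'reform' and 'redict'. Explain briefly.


Compare from the start: 2 characters match: 're'. Mismatch at position 3: 'f' vs 'd'.

re


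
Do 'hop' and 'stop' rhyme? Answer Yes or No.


Rime (stressed vowel + following sounds) of 'hop': -op = /ɒp/
Rime of 'stop': -op = /ɒp/
/ɒp/ and /ɒp/ are the same ending sound, so the words rhyme.

Yes


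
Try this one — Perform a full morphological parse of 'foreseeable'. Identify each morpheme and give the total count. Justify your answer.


Step 1: Identify prefix: 'fore' (meaning: before/front)
Step 2: Identify root: 'see'
Step 3: Identify suffix(es): 'able'
Decomposition: fore- (prefix: before/front) + see (root) + -able (suffix: capable of)
Total morphemes: 3

3 morphemes (fore- (prefix: before/front) + see (root) + -able (suffix: capable of))


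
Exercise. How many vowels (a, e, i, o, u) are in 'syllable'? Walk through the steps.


Vowels in 'syllable': a, e = 2 vowels.

2


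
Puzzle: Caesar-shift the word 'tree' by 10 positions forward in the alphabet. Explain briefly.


Shift each letter by 10: t -> d, r -> b, e -> o, e -> o. Result: 'dboo'.

dboo


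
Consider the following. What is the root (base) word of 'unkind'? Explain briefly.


Remove prefix 'un' from 'unkind' to get root 'kind'.

kind


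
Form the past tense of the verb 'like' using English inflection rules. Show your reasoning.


Apply rule: Add -d (word ends in -e). 'like' becomes 'liked'.

liked


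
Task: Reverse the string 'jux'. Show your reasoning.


Reverse 'jux' character by character: 'xuj'.

xuj


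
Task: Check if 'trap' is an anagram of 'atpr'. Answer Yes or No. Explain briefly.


Sorted letters of 'trap': 'aprt'
Sorted letters of 'atpr': 'aprt'
They match.

Yes


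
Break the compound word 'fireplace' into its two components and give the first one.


Split 'fireplace' into 'fire' + 'place'. The first part is 'fire'.

fire


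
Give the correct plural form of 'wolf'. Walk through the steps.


Apply rule: Change -f to -ves. 'wolf' becomes 'wolves'.

wolves


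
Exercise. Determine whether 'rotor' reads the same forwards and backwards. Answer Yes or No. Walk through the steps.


Forward: 'rotor'
Reversed: 'rotor'
They are identical.

Yes


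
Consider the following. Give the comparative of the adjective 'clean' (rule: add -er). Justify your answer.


Apply comparative formation (add -er): 'clean' -> 'cleaner'.

cleaner


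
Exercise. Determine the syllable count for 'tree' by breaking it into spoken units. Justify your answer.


Break 'tree' into syllables: tree -> tree = 1 syllable

1 syllable


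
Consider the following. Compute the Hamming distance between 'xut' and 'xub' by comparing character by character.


Alignment:
Position 1: 'x' vs 'x' = match
Position 2: 'u' vs 'u' = match
Position 3: 't' vs 'b' = DIFFER
Total differences: 1

1


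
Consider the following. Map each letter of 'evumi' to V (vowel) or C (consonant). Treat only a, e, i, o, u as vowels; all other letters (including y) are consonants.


Letter mapping: e = V, v = C, u = V, m = C, i = V.

VCVCV


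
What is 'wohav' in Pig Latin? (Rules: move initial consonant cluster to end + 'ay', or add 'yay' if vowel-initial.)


'wohav': move consonant cluster 'w' to end and add 'ay': 'ohavway'.

ohavway


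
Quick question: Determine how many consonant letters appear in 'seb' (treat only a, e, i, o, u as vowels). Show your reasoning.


Consonants in 'seb': s, b = 2 consonants.

2


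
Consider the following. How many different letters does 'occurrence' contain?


Unique letters in 'occurrence': {c, e, n, o, r, u} = 6 distinct letters.

6


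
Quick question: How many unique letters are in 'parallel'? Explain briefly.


Unique letters in 'parallel': {a, e, l, p, r} = 5 distinct letters.

5


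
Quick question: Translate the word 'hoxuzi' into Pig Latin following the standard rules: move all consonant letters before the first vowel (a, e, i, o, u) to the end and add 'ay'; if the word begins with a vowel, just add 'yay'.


'hoxuzi': move consonant cluster 'h' to end and add 'ay': 'oxuzihay'.

oxuzihay


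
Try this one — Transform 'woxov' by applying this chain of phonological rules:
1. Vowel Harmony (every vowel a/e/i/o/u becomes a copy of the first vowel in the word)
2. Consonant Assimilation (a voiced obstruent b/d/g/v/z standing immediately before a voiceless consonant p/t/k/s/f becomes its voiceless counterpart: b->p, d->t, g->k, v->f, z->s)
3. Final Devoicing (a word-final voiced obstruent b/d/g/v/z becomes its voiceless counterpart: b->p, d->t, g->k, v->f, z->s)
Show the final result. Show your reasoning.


Starting form: 'woxov'
Rule 1: Vowel Harmony: all vowels already match. No change.
Rule 2: Consonant Assimilation: no voiced obstruent (b/d/g/v/z) stands immediately before a voiceless consonant (p/t/k/s/f). No change.
Rule 3: Final Devoicing: word-final voiced obstruent 'v' becomes voiceless 'f'. 'woxov' -> 'woxof'
Final form: 'woxof'

woxof


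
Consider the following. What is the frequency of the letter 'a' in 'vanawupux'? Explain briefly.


Letter 'a' in 'vanawupux': found at position(s) 2, 4 = 2 occurrence(s).

2


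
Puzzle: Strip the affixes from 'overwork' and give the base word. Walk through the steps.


Remove prefix 'over' from 'overwork' to get root 'work'.

work


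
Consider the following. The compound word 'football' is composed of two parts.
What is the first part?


Split 'football' into 'foot' + 'ball'. The first part is 'foot'.

foot


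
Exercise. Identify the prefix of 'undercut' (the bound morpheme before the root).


The word 'undercut' = 'under' (prefix) + 'cut' (root). The prefix is 'under'.

under


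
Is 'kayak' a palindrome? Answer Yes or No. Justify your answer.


Forward: 'kayak'
Reversed: 'kayak'
They are identical.

Yes


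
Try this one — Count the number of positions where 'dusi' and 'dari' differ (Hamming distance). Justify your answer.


Alignment:
Position 1: 'd' vs 'd' = match
Position 2: 'u' vs 'a' = DIFFER
Position 3: 's' vs 'r' = DIFFER
Position 4: 'i' vs 'i' = match
Total differences: 2

2


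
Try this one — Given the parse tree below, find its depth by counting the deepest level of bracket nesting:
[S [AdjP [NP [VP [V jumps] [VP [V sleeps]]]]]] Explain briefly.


Count bracket nesting levels:
'[' at pos 0: depth = 1
'[' at pos 3: depth = 2
'[' at pos 9: depth = 3
'[' at pos 13: depth = 4
'[' at pos 17: depth = 5
'[' at pos 27: depth = 5
'[' at pos 31: depth = 6
Maximum depth reached: 6

6


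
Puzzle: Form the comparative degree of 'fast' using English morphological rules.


Apply comparative formation (add -er): 'fast' -> 'faster'.

faster


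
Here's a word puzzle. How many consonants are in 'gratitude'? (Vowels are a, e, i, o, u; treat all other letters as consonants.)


Consonants in 'gratitude': g, r, t, t, d = 5 consonants.

5


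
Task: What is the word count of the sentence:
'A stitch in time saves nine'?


Split into words: A | stitch | in | time | saves | nine = 6 words.

6


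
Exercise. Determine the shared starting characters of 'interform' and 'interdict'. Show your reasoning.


Compare from the start: 5 characters match: 'inter'. Mismatch at position 6: 'f' vs 'd'.

inter


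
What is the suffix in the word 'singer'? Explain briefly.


The word 'singer' = 'sing' (root) + '-er' (suffix). The suffix is '-er'.

er


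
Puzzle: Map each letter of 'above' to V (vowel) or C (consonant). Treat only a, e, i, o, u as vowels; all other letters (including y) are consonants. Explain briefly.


Letter mapping: a = V, b = C, o = V, v = C, e = V.

VCVCV


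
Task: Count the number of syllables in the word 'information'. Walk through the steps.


Break 'information' into syllables: in-for-ma-tion -> in | for | ma | tion = 4 syllables

4 syllables


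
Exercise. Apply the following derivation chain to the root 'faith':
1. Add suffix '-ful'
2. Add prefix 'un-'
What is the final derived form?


Step 1: Add suffix '-ful' to 'faith' = 'faithful'
Step 2: Add prefix 'un-' to 'faithful' = 'unfaithful'

unfaithful


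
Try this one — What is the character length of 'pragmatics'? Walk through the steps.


Spell out 'pragmatics' and number each letter: p(1), r(2), a(3), g(4), m(5), a(6), t(7), i(8), c(9), s(10). Total: 10 letters.

10


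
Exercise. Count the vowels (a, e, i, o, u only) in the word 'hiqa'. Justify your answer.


Vowels in 'hiqa': i, a = 2 vowels.

2


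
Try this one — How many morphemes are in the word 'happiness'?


Decomposition: happy (root) + -ness (suffix) = 2 morpheme(s)

2 morphemes


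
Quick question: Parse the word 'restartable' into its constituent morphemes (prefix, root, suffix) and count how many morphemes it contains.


Step 1: Identify prefix: 're' (meaning: again)
Step 2: Identify root: 'start'
Step 3: Identify suffix(es): 'able'
Decomposition: re- (prefix: again) + start (root) + -able (suffix: capable of)
Total morphemes: 3

3 morphemes (re- (prefix: again) + start (root) + -able (suffix: capable of))


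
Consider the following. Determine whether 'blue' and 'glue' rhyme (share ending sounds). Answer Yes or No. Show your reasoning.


Rime (stressed vowel + following sounds) of 'blue': -ue = /uː/
Rime of 'glue': -ue = /uː/
/uː/ and /uː/ are the same ending sound, so the words rhyme.

Yes


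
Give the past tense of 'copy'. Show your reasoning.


Apply rule: Change -y to -ied. 'copy' becomes 'copied'.

copied


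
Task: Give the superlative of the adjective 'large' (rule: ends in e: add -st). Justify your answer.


Apply superlative formation (ends in e: add -st): 'large' -> 'largest'.

largest


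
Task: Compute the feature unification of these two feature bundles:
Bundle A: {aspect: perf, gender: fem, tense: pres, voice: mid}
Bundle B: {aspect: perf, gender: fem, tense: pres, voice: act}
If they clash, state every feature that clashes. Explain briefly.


Compare features:
aspect: A=perf vs B=perf -> unified: perf
gender: A=fem vs B=fem -> unified: fem
tense: A=pres vs B=pres -> unified: pres
voice: A=mid vs B=act -> CLASH
Clash detected on feature 'voice' (mid vs act); unification fails.

CLASH on 'voice' (mid vs act)


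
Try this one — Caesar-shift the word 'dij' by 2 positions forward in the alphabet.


Shift each letter by 2: d -> f, i -> k, j -> l. Result: 'fkl'.

fkl


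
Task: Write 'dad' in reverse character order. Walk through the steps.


Reverse 'dad' character by character: 'dad'.

dad


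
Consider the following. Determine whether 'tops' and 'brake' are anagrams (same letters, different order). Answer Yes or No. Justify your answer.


Sorted letters of 'tops': 'opst'
Sorted letters of 'brake': 'abekr'
They do not match.

No


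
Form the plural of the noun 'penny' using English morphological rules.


Apply rule: Change -y to -ies (consonant + y). 'penny' becomes 'pennies'.

pennies


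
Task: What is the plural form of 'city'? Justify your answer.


Apply rule: Change -y to -ies (consonant + y). 'city' becomes 'cities'.

cities


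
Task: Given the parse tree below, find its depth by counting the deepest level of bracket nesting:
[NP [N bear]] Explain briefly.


Count bracket nesting levels:
'[' at pos 0: depth = 1
'[' at pos 4: depth = 2
Maximum depth reached: 2

2


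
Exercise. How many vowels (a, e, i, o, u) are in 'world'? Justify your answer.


Vowels in 'world': o = 1 vowels.

1


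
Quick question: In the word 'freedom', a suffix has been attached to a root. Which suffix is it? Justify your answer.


The word 'freedom' = 'free' (root) + '-dom' (suffix). The suffix is '-dom'.

dom


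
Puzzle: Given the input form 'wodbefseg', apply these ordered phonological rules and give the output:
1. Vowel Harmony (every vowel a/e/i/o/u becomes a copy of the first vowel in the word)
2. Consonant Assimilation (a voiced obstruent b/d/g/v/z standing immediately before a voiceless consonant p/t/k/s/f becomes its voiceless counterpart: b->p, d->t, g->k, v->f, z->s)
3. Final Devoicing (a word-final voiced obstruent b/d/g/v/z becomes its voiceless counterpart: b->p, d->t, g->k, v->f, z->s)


Starting form: 'wodbefseg'
Rule 1: Vowel Harmony: all vowels become 'o' (matching first vowel). 'wodbefseg' -> 'wodbofsog'
Rule 2: Consonant Assimilation: no voiced obstruent (b/d/g/v/z) stands immediately before a voiceless consonant (p/t/k/s/f). No change.
Rule 3: Final Devoicing: word-final voiced obstruent 'g' becomes voiceless 'k'. 'wodbofsog' -> 'wodbofsok'
Final form: 'wodbofsok'

wodbofsok


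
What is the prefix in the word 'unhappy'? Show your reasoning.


The word 'unhappy' = 'un' (prefix) + 'happy' (root). The prefix is 'un'.

un


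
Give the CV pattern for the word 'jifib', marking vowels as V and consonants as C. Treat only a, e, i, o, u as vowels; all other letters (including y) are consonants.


Letter mapping: j = C, i = V, f = C, i = V, b = C.

CVCVC


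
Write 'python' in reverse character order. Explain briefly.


Reverse 'python' character by character: 'nohtyp'.

nohtyp


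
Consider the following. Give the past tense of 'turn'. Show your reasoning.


Apply rule: Add -ed. 'turn' becomes 'turned'.

turned


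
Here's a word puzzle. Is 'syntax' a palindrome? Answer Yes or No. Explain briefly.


Forward: 'syntax'
Reversed: 'xatnys'
They differ.

No


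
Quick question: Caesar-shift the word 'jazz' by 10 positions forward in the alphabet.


Shift each letter by 10: j -> t, a -> k, z -> j, z -> j. Result: 'tkjj'.

tkjj


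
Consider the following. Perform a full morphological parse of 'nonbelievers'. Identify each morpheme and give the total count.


Step 1: Identify prefix: 'non' (meaning: not)
Step 2: Identify root: 'believe'
Step 3: Identify suffix(es): 'er, s'
Decomposition: non- (prefix: not) + believe (root) + -er (suffix: one who) + -s (plural)
Total morphemes: 4

4 morphemes (non- (prefix: not) + believe (root) + -er (suffix: one who) + -s (plural))


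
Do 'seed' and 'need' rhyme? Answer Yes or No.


Rime (stressed vowel + following sounds) of 'seed': -eed = /iːd/
Rime of 'need': -eed = /iːd/
/iːd/ and /iːd/ are the same ending sound, so the words rhyme.

Yes


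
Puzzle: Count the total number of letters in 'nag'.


Spell out 'nag' and number each letter: n(1), a(2), g(3). Total: 3 letters.

3


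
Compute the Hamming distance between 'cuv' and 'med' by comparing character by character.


Alignment:
Position 1: 'c' vs 'm' = DIFFER
Position 2: 'u' vs 'e' = DIFFER
Position 3: 'v' vs 'd' = DIFFER
Total differences: 3

3


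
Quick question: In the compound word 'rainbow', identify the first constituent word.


Split 'rainbow' into 'rain' + 'bow'. The first part is 'rain'.

rain


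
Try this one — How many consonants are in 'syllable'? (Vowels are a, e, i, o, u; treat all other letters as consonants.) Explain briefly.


Consonants in 'syllable': s, y, l, l, b, l = 6 consonants.

6


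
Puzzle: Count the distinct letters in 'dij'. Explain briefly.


Unique letters in 'dij': {d, i, j} = 3 distinct letters.

3


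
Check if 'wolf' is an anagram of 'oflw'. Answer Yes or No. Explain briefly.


Sorted letters of 'wolf': 'flow'
Sorted letters of 'oflw': 'flow'
They match.

Yes


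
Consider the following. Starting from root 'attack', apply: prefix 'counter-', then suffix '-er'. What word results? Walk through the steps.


Step 1: Add prefix 'counter-' to 'attack' = 'counterattack'
Step 2: Add suffix '-er' to 'counterattack' = 'counterattacker'

counterattacker


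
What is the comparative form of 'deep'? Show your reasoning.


Apply comparative formation (add -er): 'deep' -> 'deeper'.

deeper


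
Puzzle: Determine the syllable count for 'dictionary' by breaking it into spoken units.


Break 'dictionary' into syllables: dic-tion-ar-y -> dic | tion | ar | y = 4 syllables

4 syllables


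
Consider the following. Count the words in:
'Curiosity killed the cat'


Split into words: Curiosity | killed | the | cat = 4 words.

4


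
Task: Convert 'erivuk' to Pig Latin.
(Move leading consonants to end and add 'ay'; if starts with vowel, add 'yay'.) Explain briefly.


'erivuk' starts with a vowel, so add 'yay': 'erivukyay'.

erivukyay


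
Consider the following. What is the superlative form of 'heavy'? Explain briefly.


Apply superlative formation (consonant + y: change y to i, add -est): 'heavy' -> 'heaviest'.

heaviest


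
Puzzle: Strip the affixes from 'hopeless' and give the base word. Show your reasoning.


Remove suffix '-less' from 'hopeless' to get root 'hope'.

hope


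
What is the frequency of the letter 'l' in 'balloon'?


Letter 'l' in 'balloon': found at position(s) 3, 4 = 2 occurrence(s).

2


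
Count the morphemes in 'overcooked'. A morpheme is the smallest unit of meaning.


Decomposition: over- (prefix) + cook (root) + -ed (suffix) = 3 morpheme(s)

3 morphemes


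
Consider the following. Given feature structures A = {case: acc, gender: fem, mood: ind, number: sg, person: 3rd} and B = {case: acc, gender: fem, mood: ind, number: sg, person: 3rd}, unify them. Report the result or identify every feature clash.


Compare features:
case: A=acc vs B=acc -> unified: acc
gender: A=fem vs B=fem -> unified: fem
mood: A=ind vs B=ind -> unified: ind
number: A=sg vs B=sg -> unified: sg
person: A=3rd vs B=3rd -> unified: 3rd
No clashes found.

Unified: {case: acc, gender: fem, mood: ind, number: sg, person: 3rd}


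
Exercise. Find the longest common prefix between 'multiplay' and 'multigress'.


Compare from the start: 5 characters match: 'multi'. Mismatch at position 6: 'p' vs 'g'.

multi


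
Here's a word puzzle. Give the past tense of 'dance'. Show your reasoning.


Apply rule: Add -d (word ends in -e). 'dance' becomes 'danced'.

danced


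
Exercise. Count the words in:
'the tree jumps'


Split into words: the | tree | jumps = 3 words.

3


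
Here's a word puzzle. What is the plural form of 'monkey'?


Apply rule: Add -s. 'monkey' becomes 'monkeys'.

monkeys


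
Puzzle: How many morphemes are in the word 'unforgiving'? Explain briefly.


Decomposition: un- (prefix) + forgive (root) + -ing (suffix) = 3 morpheme(s)

3 morphemes


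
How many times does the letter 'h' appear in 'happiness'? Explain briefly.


Letter 'h' in 'happiness': found at position(s) 1 = 1 occurrence(s).

1


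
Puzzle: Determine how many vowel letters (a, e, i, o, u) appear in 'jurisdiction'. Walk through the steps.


Vowels in 'jurisdiction': u, i, i, i, o = 5 vowels.

5


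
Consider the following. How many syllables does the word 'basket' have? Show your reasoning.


Break 'basket' into syllables: bas-ket -> bas | ket = 2 syllables

2 syllables


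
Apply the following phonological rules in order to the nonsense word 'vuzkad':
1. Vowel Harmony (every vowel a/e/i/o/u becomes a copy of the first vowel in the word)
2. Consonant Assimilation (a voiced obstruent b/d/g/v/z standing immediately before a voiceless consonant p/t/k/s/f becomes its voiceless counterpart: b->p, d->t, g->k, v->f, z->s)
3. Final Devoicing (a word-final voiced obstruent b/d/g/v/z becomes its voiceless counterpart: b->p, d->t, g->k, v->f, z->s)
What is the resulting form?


Starting form: 'vuzkad'
Rule 1: Vowel Harmony: all vowels become 'u' (matching first vowel). 'vuzkad' -> 'vuzkud'
Rule 2: Consonant Assimilation: voiced obstruent before voiceless consonant becomes voiceless ('zk' -> 'sk'). 'vuzkud' -> 'vuskud'
Rule 3: Final Devoicing: word-final voiced obstruent 'd' becomes voiceless 't'. 'vuskud' -> 'vuskut'
Final form: 'vuskut'

vuskut


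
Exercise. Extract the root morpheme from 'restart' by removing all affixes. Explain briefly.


Remove prefix 're' from 'restart' to get root 'start'.

start


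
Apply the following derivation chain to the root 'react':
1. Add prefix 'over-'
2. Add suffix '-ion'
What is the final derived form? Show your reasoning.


Step 1: Add prefix 'over-' to 'react' = 'overreact'
Step 2: Add suffix '-ion' to 'overreact' = 'overreaction'

overreaction


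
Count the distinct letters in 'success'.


Unique letters in 'success': {c, e, s, u} = 4 distinct letters.

4


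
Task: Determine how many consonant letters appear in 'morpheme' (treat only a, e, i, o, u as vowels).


Consonants in 'morpheme': m, r, p, h, m = 5 consonants.

5


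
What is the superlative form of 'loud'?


Apply superlative formation (add -est): 'loud' -> 'loudest'.

loudest


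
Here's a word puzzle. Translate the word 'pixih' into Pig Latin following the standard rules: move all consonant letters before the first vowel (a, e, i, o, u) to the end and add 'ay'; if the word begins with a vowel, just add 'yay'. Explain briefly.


'pixih': move consonant cluster 'p' to end and add 'ay': 'ixihpay'.

ixihpay


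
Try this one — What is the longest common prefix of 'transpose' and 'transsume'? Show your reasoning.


Compare from the start: 5 characters match: 'trans'. Mismatch at position 6: 'p' vs 's'.

trans


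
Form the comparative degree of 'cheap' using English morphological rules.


Apply comparative formation (add -er): 'cheap' -> 'cheaper'.

cheaper


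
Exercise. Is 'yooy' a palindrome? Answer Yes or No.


Forward: 'yooy'
Reversed: 'yooy'
They are identical.

Yes


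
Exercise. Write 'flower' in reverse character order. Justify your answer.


Reverse 'flower' character by character: 'rewolf'.

rewolf


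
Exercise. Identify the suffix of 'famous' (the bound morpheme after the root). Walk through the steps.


The word 'famous' = 'fame' (root) + '-ous' (suffix). The suffix is '-ous'.

ous


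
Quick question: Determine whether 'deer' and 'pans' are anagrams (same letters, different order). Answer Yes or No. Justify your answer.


Sorted letters of 'deer': 'deer'
Sorted letters of 'pans': 'anps'
They do not match.

No


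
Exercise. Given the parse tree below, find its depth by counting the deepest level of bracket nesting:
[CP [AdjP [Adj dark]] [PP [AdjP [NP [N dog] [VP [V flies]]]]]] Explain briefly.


Count bracket nesting levels:
'[' at pos 0: depth = 1
'[' at pos 4: depth = 2
'[' at pos 10: depth = 3
'[' at pos 22: depth = 2
'[' at pos 26: depth = 3
'[' at pos 32: depth = 4
'[' at pos 36: depth = 5
'[' at pos 44: depth = 5
'[' at pos 48: depth = 6
Maximum depth reached: 6

6


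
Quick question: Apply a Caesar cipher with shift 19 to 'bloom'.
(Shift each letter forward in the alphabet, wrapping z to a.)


Shift each letter by 19: b -> u, l -> e, o -> h, o -> h, m -> f. Result: 'uehhf'.

uehhf


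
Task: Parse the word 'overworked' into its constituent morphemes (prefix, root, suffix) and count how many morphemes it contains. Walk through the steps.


Step 1: Identify prefix: 'over' (meaning: excessively)
Step 2: Identify root: 'work'
Step 3: Identify suffix(es): 'ed'
Decomposition: over- (prefix: excessively) + work (root) + -ed (suffix: past)
Total morphemes: 3

3 morphemes (over- (prefix: excessively) + work (root) + -ed (suffix: past))


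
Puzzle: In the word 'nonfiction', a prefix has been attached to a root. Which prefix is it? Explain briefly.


The word 'nonfiction' = 'non' (prefix) + 'fiction' (root). The prefix is 'non'.

non


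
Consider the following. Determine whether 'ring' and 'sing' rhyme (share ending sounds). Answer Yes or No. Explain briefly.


Rime (stressed vowel + following sounds) of 'ring': -ing = /ɪŋ/
Rime of 'sing': -ing = /ɪŋ/
/ɪŋ/ and /ɪŋ/ are the same ending sound, so the words rhyme.

Yes


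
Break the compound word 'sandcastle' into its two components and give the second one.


Split 'sandcastle' into 'sand' + 'castle'. The second part is 'castle'.

castle


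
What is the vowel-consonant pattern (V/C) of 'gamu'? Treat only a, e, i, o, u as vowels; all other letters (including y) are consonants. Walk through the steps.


Letter mapping: g = C, a = V, m = C, u = V.

CVCV


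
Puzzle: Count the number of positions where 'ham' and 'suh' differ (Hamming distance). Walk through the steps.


Alignment:
Position 1: 'h' vs 's' = DIFFER
Position 2: 'a' vs 'u' = DIFFER
Position 3: 'm' vs 'h' = DIFFER
Total differences: 3

3


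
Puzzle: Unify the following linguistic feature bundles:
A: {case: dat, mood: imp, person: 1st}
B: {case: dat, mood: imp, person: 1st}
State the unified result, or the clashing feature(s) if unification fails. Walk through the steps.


Compare features:
case: A=dat vs B=dat -> unified: dat
mood: A=imp vs B=imp -> unified: imp
person: A=1st vs B=1st -> unified: 1st
No clashes found.

Unified: {case: dat, mood: imp, person: 1st}


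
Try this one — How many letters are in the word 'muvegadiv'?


Spell out 'muvegadiv' and number each letter: m(1), u(2), v(3), e(4), g(5), a(6), d(7), i(8), v(9). Total: 9 letters.

9


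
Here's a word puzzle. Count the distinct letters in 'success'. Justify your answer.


Unique letters in 'success': {c, e, s, u} = 4 distinct letters.

4


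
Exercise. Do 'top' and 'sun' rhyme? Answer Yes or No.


Rime (stressed vowel + following sounds) of 'top': -op = /ɒp/
Rime of 'sun': -un = /ʌn/
/ɒp/ and /ʌn/ are different ending sounds, so the words do not rhyme.

No


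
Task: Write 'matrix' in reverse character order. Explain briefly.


Reverse 'matrix' character by character: 'xirtam'.

xirtam


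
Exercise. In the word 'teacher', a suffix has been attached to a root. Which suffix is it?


The word 'teacher' = 'teach' (root) + '-er' (suffix). The suffix is '-er'.

er


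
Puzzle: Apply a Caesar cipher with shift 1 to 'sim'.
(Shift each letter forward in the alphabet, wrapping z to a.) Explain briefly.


Shift each letter by 1: s -> t, i -> j, m -> n. Result: 'tjn'.

tjn


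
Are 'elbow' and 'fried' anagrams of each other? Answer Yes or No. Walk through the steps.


Sorted letters of 'elbow': 'below'
Sorted letters of 'fried': 'defir'
They do not match.

No


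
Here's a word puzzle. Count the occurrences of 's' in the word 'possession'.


Letter 's' in 'possession': found at position(s) 3, 4, 6, 7 = 4 occurrence(s).

4


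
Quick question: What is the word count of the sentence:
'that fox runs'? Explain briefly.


Split into words: that | fox | runs = 3 words.

3


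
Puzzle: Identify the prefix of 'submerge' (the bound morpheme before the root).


The word 'submerge' = 'sub' (prefix) + 'merge' (root). The prefix is 'sub'.

sub


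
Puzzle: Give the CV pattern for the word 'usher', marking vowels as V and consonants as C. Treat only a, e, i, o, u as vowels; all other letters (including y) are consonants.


Letter mapping: u = V, s = C, h = C, e = V, r = C.

VCCVC


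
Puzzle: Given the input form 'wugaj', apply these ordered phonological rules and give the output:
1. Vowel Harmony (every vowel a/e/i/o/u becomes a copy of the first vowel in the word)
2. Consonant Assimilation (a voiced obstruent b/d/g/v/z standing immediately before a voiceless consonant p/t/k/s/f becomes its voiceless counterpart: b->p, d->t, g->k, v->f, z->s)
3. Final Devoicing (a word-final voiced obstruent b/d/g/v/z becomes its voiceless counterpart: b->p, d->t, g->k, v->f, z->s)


Starting form: 'wugaj'
Rule 1: Vowel Harmony: all vowels become 'u' (matching first vowel). 'wugaj' -> 'wuguj'
Rule 2: Consonant Assimilation: no voiced obstruent (b/d/g/v/z) stands immediately before a voiceless consonant (p/t/k/s/f). No change.
Rule 3: Final Devoicing: final consonant 'j' is not one of the voiced obstruents b/d/g/v/z. No change.
Final form: 'wuguj'

wuguj


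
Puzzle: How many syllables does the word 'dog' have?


Break 'dog' into syllables: dog -> dog = 1 syllable

1 syllable


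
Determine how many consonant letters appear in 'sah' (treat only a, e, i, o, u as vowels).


Consonants in 'sah': s, h = 2 consonants.

2


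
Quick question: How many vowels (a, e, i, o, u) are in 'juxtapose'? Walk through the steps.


Vowels in 'juxtapose': u, a, o, e = 4 vowels.

4


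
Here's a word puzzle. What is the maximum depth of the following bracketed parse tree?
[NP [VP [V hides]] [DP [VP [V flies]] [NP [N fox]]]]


Count bracket nesting levels:
'[' at pos 0: depth = 1
'[' at pos 4: depth = 2
'[' at pos 8: depth = 3
'[' at pos 19: depth = 2
'[' at pos 23: depth = 3
'[' at pos 27: depth = 4
'[' at pos 38: depth = 3
'[' at pos 42: depth = 4
Maximum depth reached: 4

4


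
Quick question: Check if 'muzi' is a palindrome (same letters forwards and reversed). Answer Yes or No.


Forward: 'muzi'
Reversed: 'izum'
They differ.

No


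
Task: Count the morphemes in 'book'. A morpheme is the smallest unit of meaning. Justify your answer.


Decomposition: book (free morpheme) = 1 morpheme(s)

1 morphemes


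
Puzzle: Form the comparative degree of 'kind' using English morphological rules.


Apply comparative formation (add -er): 'kind' -> 'kinder'.

kinder


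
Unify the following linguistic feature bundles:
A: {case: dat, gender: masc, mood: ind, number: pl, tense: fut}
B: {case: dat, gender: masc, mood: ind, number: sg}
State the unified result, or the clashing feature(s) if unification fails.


Compare features:
case: A=dat vs B=dat -> unified: dat
gender: A=masc vs B=masc -> unified: masc
mood: A=ind vs B=ind -> unified: ind
number: A=pl vs B=sg -> CLASH
tense: A=fut vs B=_ -> unified: fut
Clash detected on feature 'number' (pl vs sg); unification fails.

CLASH on 'number' (pl vs sg)


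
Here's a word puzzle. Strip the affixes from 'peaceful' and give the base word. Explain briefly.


Remove suffix '-ful' from 'peaceful' to get root 'peace'.

peace


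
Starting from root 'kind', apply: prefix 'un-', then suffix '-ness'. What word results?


Step 1: Add prefix 'un-' to 'kind' = 'unkind'
Step 2: Add suffix '-ness' to 'unkind' = 'unkindness'

unkindness


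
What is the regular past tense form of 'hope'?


Apply rule: Add -d (word ends in -e). 'hope' becomes 'hoped'.

hoped


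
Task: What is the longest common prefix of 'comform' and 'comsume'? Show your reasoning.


Compare from the start: 3 characters match: 'com'. Mismatch at position 4: 'f' vs 's'.

com


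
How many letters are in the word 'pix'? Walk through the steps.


Spell out 'pix' and number each letter: p(1), i(2), x(3). Total: 3 letters.

3


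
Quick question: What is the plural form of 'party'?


Apply rule: Change -y to -ies (consonant + y). 'party' becomes 'parties'.

parties


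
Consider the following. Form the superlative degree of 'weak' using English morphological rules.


Apply superlative formation (add -est): 'weak' -> 'weakest'.

weakest


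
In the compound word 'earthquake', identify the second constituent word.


Split 'earthquake' into 'earth' + 'quake'. The second part is 'quake'.

quake


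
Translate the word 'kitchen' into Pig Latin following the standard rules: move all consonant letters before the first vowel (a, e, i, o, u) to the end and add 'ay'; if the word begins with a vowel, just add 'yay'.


'kitchen': move consonant cluster 'k' to end and add 'ay': 'itchenkay'.

itchenkay


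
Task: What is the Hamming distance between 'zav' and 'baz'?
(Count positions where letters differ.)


Alignment:
Position 1: 'z' vs 'b' = DIFFER
Position 2: 'a' vs 'a' = match
Position 3: 'v' vs 'z' = DIFFER
Total differences: 2

2


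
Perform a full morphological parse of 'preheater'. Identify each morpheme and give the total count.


Step 1: Identify prefix: 'pre' (meaning: before)
Step 2: Identify root: 'heat'
Step 3: Identify suffix(es): 'er'
Decomposition: pre- (prefix: before) + heat (root) + -er (suffix: one who)
Total morphemes: 3

3 morphemes (pre- (prefix: before) + heat (root) + -er (suffix: one who))


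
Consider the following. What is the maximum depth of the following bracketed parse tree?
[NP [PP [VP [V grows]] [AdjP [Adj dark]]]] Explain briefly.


Count bracket nesting levels:
'[' at pos 0: depth = 1
'[' at pos 4: depth = 2
'[' at pos 8: depth = 3
'[' at pos 12: depth = 4
'[' at pos 23: depth = 3
'[' at pos 29: depth = 4
Maximum depth reached: 4

4


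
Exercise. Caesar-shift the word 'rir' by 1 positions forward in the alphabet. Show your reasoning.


Shift each letter by 1: r -> s, i -> j, r -> s. Result: 'sjs'.

sjs


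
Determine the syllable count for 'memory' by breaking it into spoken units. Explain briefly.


Break 'memory' into syllables: mem-o-ry -> mem | o | ry = 3 syllables

3 syllables


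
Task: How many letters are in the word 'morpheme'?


Spell out 'morpheme' and number each letter: m(1), o(2), r(3), p(4), h(5), e(6), m(7), e(8). Total: 8 letters.

8


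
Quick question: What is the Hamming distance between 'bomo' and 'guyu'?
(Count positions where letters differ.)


Alignment:
Position 1: 'b' vs 'g' = DIFFER
Position 2: 'o' vs 'u' = DIFFER
Position 3: 'm' vs 'y' = DIFFER
Position 4: 'o' vs 'u' = DIFFER
Total differences: 4

4


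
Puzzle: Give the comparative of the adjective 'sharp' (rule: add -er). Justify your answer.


Apply comparative formation (add -er): 'sharp' -> 'sharper'.

sharper


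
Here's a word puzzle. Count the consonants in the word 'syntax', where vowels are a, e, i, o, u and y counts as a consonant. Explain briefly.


Consonants in 'syntax': s, y, n, t, x = 5 consonants.

5


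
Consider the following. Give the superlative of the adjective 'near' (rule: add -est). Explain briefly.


Apply superlative formation (add -est): 'near' -> 'nearest'.

nearest


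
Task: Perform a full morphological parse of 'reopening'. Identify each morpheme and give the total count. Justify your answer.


Step 1: Identify prefix: 're' (meaning: again)
Step 2: Identify root: 'open'
Step 3: Identify suffix(es): 'ing'
Decomposition: re- (prefix: again) + open (root) + -ing (suffix: ongoing action)
Total morphemes: 3

3 morphemes (re- (prefix: again) + open (root) + -ing (suffix: ongoing action))


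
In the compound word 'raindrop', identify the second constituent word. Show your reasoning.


Split 'raindrop' into 'rain' + 'drop'. The second part is 'drop'.

drop


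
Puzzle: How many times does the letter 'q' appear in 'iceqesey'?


Letter 'q' in 'iceqesey': found at position(s) 4 = 1 occurrence(s).

1


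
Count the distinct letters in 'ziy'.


Unique letters in 'ziy': {i, y, z} = 3 distinct letters.

3


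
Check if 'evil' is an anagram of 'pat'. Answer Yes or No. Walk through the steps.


Sorted letters of 'evil': 'eilv'
Sorted letters of 'pat': 'apt'
They do not match.

No


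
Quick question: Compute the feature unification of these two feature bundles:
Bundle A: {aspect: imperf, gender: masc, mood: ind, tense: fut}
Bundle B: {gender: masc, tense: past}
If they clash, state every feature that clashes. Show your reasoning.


Compare features:
aspect: A=imperf vs B=_ -> unified: imperf
gender: A=masc vs B=masc -> unified: masc
mood: A=ind vs B=_ -> unified: ind
tense: A=fut vs B=past -> CLASH
Clash detected on feature 'tense' (fut vs past); unification fails.

CLASH on 'tense' (fut vs past)


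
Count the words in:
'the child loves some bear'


Split into words: the | child | loves | some | bear = 5 words.

5


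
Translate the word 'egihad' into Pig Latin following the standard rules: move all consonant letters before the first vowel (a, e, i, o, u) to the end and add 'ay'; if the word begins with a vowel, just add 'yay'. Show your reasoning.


'egihad' starts with a vowel, so add 'yay': 'egihadyay'.

egihadyay


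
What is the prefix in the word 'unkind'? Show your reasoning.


The word 'unkind' = 'un' (prefix) + 'kind' (root). The prefix is 'un'.

un


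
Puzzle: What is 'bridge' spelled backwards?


Reverse 'bridge' character by character: 'egdirb'.

egdirb


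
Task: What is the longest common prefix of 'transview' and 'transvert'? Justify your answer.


Compare from the start: 6 characters match: 'transv'. Mismatch at position 7: 'i' vs 'e'.

transv


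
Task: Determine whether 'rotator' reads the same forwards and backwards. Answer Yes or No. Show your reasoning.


Forward: 'rotator'
Reversed: 'rotator'
They are identical.

Yes


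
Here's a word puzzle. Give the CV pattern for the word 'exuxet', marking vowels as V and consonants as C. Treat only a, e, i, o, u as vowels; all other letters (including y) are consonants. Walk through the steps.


Letter mapping: e = V, x = C, u = V, x = C, e = V, t = C.

VCVCVC


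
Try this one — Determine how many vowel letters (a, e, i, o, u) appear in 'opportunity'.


Vowels in 'opportunity': o, o, u, i = 4 vowels.

4


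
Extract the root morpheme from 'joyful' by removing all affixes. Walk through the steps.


Remove suffix '-ful' from 'joyful' to get root 'joy'.

joy


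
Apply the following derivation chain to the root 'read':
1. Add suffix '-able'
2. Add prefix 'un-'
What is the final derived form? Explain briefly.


Step 1: Add suffix '-able' to 'read' = 'readable'
Step 2: Add prefix 'un-' to 'readable' = 'unreadable'

unreadable


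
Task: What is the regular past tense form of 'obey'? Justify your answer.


Apply rule: Add -ed. 'obey' becomes 'obeyed'.

obeyed


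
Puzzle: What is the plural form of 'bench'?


Apply rule: Add -es (sibilant/fricative ending). 'bench' becomes 'benches'.

benches


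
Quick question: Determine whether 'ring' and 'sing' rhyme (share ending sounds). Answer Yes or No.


Rime (stressed vowel + following sounds) of 'ring': -ing = /ɪŋ/
Rime of 'sing': -ing = /ɪŋ/
/ɪŋ/ and /ɪŋ/ are the same ending sound, so the words rhyme.

Yes


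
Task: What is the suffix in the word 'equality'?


The word 'equality' = 'equal' (root) + '-ity' (suffix). The suffix is '-ity'.

ity


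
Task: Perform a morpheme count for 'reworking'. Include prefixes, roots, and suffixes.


Decomposition: re- (prefix) + work (root) + -ing (suffix) = 3 morpheme(s)

3 morphemes
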